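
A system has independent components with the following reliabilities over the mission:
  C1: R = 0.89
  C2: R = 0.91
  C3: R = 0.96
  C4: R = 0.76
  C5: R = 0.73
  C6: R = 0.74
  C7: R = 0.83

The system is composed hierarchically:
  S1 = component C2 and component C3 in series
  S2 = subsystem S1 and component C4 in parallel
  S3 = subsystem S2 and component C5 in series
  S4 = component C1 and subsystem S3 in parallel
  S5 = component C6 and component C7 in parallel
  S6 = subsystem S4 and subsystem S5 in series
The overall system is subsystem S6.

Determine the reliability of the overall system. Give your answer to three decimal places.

0.925

Series (C2 and C3): 0.91000 × 0.96000 = 0.87360
Parallel ([0.87360] and C4): 1 − (1 − 0.87360)(1 − 0.76000) = 0.96966
Series ([0.96966] and C5): 0.96966 × 0.73000 = 0.70785
Parallel (C1 and [0.70785]): 1 − (1 − 0.89000)(1 − 0.70785) = 0.96786
Parallel (C6 and C7): 1 − (1 − 0.74000)(1 − 0.83000) = 0.95580
Series ([0.96786] and [0.95580]): 0.96786 × 0.95580 = 0.925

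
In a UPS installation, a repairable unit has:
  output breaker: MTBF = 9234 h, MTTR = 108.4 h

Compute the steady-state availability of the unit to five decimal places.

0.98840

A(output breaker) = MTBF/(MTBF+MTTR) = 9234/(9234+108.4) = 0.98840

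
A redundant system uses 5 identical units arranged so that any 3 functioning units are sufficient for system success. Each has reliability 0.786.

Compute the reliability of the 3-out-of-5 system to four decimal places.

0.9308

R = Σ_{i=3}^{5} C(5,i) p^i (1−p)^{5−i} with p = 0.786
C(5,3)·0.786^3·0.214^2 = 0.222380
C(5,4)·0.786^4·0.214^1 = 0.408389
C(5,5)·0.786^5·0.214^0 = 0.299994
Sum = 0.9308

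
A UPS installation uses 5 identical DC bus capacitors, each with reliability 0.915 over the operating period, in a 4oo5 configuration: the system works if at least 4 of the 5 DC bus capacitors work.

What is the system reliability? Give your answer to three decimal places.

R = Σ_{i=4}^{5} C(5,i) p^i (1−p)^{5−i} with p = 0.915
C(5,4)·0.915^4·0.085^1 = 0.29790
C(5,5)·0.915^5·0.085^0 = 0.64137
Sum = 0.939

0.939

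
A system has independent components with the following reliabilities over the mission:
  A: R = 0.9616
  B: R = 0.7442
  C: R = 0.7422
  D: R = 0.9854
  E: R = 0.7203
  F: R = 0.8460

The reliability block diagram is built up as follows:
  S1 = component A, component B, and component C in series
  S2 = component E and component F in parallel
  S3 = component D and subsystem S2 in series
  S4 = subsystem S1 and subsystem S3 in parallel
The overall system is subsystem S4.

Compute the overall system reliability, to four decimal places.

0.9733

Series (A, B, and C): 0.961600 × 0.744200 × 0.742200 = 0.531135
Parallel (E and F): 1 − (1 − 0.720300)(1 − 0.846000) = 0.956926
Series (D and [0.956926]): 0.985400 × 0.956926 = 0.942955
Parallel ([0.531135] and [0.942955]): 1 − (1 − 0.531135)(1 − 0.942955) = 0.9733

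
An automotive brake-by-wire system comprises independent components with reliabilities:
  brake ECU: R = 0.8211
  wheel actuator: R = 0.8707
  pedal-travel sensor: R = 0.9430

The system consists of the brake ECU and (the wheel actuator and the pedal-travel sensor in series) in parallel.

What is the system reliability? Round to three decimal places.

0.968

Series (wheel actuator and pedal-travel sensor): 0.87070 × 0.94300 = 0.82107
Parallel (brake ECU and [0.82107]): 1 − (1 − 0.82110)(1 − 0.82107) = 0.968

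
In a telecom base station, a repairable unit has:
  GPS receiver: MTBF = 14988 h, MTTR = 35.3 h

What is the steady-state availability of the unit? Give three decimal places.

0.998

A(GPS receiver) = MTBF/(MTBF+MTTR) = 14988/(14988+35.3) = 0.998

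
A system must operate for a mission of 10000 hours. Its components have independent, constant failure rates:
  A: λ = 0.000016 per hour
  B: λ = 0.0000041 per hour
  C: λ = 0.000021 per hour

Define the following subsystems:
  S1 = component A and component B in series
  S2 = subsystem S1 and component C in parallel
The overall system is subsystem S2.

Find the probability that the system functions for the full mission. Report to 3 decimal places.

0.966

R(A) = exp(−0.000016 × 10000) = 0.85214
R(B) = exp(−0.0000041 × 10000) = 0.95983
R(C) = exp(−0.000021 × 10000) = 0.81058
Series (A and B): 0.85214 × 0.95983 = 0.81791
Parallel ([0.81791] and C): 1 − (1 − 0.81791)(1 − 0.81058) = 0.966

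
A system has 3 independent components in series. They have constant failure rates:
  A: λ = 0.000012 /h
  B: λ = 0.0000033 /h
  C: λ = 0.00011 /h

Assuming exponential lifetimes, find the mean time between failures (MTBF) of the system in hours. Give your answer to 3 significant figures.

7980

Series of exponential components: λ_sys = Σ λ_i
λ_sys = 0.000012 + 0.0000033 + 0.00011 = 1.2530e-04 /h
MTBF = 1 / λ_sys = 7980 h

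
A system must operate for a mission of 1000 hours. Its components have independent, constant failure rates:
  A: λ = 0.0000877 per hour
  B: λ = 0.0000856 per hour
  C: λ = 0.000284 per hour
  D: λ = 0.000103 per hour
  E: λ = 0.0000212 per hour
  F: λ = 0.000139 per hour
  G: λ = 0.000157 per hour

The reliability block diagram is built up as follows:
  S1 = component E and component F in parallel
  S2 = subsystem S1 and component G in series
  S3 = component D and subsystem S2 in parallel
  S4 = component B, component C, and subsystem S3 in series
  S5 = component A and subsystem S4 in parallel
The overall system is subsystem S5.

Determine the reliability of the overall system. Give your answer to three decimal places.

0.973

R(A) = exp(−0.0000877 × 1000) = 0.91604
R(B) = exp(−0.0000856 × 1000) = 0.91796
R(C) = exp(−0.000284 × 1000) = 0.75277
R(D) = exp(−0.000103 × 1000) = 0.90213
R(E) = exp(−0.0000212 × 1000) = 0.97902
R(F) = exp(−0.000139 × 1000) = 0.87023
R(G) = exp(−0.000157 × 1000) = 0.85470
Parallel (E and F): 1 − (1 − 0.97902)(1 − 0.87023) = 0.99728
Series ([0.99728] and G): 0.99728 × 0.85470 = 0.85238
Parallel (D and [0.85238]): 1 − (1 − 0.90213)(1 − 0.85238) = 0.98555
Series (B, C, and [0.98555]): 0.91796 × 0.75277 × 0.98555 = 0.68103
Parallel (A and [0.68103]): 1 − (1 − 0.91604)(1 − 0.68103) = 0.973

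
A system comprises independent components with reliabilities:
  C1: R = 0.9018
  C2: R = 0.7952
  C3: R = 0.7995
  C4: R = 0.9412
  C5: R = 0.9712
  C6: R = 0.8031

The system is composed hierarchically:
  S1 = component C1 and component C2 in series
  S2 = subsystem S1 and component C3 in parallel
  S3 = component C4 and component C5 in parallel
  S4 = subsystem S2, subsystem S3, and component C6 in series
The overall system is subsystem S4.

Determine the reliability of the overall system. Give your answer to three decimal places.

Series (C1 and C2): 0.90180 × 0.79520 = 0.71711
Parallel ([0.71711] and C3): 1 − (1 − 0.71711)(1 − 0.79950) = 0.94328
Parallel (C4 and C5): 1 − (1 − 0.94120)(1 − 0.97120) = 0.99831
Series ([0.94328], [0.99831], and C6): 0.94328 × 0.99831 × 0.80310 = 0.756

0.756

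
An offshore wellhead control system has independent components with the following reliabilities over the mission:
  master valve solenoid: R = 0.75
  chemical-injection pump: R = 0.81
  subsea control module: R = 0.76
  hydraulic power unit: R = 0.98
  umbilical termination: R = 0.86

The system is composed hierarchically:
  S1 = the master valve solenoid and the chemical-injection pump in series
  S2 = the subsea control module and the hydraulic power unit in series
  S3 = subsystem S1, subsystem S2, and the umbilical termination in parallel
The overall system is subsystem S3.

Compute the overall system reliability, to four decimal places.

0.9860

Series (master valve solenoid and chemical-injection pump): 0.750000 × 0.810000 = 0.607500
Series (subsea control module and hydraulic power unit): 0.760000 × 0.980000 = 0.744800
Parallel ([0.607500], [0.744800], and umbilical termination): 1 − (1 − 0.607500)(1 − 0.744800)(1 − 0.860000) = 0.9860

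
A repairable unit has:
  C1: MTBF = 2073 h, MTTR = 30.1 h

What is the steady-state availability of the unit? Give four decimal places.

0.9857

A(C1) = MTBF/(MTBF+MTTR) = 2073/(2073+30.1) = 0.9857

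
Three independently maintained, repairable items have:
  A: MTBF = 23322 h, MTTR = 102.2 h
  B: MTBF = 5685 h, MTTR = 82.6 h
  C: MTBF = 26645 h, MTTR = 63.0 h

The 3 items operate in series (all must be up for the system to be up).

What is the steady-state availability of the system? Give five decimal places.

0.97906

A(A) = MTBF/(MTBF+MTTR) = 23322/(23322+102.2) = 0.995637
A(B) = MTBF/(MTBF+MTTR) = 5685/(5685+82.6) = 0.985679
A(C) = MTBF/(MTBF+MTTR) = 26645/(26645+63.0) = 0.997641
Series availability: 0.995637 × 0.985679 × 0.997641 = 0.97906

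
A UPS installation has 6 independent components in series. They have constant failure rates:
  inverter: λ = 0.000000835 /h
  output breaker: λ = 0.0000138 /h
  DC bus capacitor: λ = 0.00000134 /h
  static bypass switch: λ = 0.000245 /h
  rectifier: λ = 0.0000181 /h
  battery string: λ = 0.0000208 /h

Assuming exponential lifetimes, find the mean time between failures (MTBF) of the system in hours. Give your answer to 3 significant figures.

Series of exponential components: λ_sys = Σ λ_i
λ_sys = 0.000000835 + 0.0000138 + 0.00000134 + 0.000245 + 0.0000181 + 0.0000208 = 2.9988e-04 /h
MTBF = 1 / λ_sys = 3330 h

3330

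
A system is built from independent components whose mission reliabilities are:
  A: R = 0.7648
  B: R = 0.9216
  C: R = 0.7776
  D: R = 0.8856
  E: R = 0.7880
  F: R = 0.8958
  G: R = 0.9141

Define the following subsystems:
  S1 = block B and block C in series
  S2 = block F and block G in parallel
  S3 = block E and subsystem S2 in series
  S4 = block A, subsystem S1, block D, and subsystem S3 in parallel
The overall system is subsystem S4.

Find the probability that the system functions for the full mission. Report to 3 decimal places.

Series (B and C): 0.92160 × 0.77760 = 0.71664
Parallel (F and G): 1 − (1 − 0.89580)(1 − 0.91410) = 0.99105
Series (E and [0.99105]): 0.78800 × 0.99105 = 0.78095
Parallel (A, [0.71664], D, and [0.78095]): 1 − (1 − 0.76480)(1 − 0.71664)(1 − 0.88560)(1 − 0.78095) = 0.998

0.998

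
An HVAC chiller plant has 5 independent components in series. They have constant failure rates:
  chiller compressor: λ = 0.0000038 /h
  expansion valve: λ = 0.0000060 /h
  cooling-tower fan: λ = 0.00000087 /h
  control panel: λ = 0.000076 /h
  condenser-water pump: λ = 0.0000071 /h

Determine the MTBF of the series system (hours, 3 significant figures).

Series of exponential components: λ_sys = Σ λ_i
λ_sys = 0.0000038 + 0.0000060 + 0.00000087 + 0.000076 + 0.0000071 = 9.3770e-05 /h
MTBF = 1 / λ_sys = 10700 h

10700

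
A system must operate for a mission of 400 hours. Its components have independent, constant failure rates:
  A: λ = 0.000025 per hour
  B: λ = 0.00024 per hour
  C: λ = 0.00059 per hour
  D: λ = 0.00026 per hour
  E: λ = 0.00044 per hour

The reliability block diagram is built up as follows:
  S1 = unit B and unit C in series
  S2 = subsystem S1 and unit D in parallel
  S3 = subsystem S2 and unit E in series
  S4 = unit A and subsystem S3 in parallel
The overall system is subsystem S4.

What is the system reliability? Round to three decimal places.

R(A) = exp(−0.000025 × 400) = 0.99005
R(B) = exp(−0.00024 × 400) = 0.90846
R(C) = exp(−0.00059 × 400) = 0.78978
R(D) = exp(−0.00026 × 400) = 0.90123
R(E) = exp(−0.00044 × 400) = 0.83862
Series (B and C): 0.90846 × 0.78978 = 0.71748
Parallel ([0.71748] and D): 1 − (1 − 0.71748)(1 − 0.90123) = 0.97210
Series ([0.97210] and E): 0.97210 × 0.83862 = 0.81522
Parallel (A and [0.81522]): 1 − (1 − 0.99005)(1 − 0.81522) = 0.998

0.998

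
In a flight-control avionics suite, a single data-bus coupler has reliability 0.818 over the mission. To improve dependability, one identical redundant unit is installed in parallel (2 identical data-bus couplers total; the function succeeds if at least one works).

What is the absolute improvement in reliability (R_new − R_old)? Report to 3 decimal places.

0.149

R_before = 0.818
R_after = 1 − (1 − 0.818)^2 = 0.967
ΔR = 0.967 − 0.818 = 0.149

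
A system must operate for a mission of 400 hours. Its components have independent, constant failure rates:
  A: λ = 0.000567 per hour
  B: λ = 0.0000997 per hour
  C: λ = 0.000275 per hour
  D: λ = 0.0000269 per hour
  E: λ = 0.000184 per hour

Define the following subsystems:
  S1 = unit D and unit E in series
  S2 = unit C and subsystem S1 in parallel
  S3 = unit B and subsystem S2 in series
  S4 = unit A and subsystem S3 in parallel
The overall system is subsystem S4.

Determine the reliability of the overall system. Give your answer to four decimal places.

0.9904

R(A) = exp(−0.000567 × 400) = 0.797080
R(B) = exp(−0.0000997 × 400) = 0.960905
R(C) = exp(−0.000275 × 400) = 0.895834
R(D) = exp(−0.0000269 × 400) = 0.989298
R(E) = exp(−0.000184 × 400) = 0.929043
Series (D and E): 0.989298 × 0.929043 = 0.919100
Parallel (C and [0.919100]): 1 − (1 − 0.895834)(1 − 0.919100) = 0.991573
Series (B and [0.991573]): 0.960905 × 0.991573 = 0.952807
Parallel (A and [0.952807]): 1 − (1 − 0.797080)(1 − 0.952807) = 0.9904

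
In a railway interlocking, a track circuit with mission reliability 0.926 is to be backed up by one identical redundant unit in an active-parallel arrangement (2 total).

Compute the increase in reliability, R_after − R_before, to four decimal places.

0.0685

R_before = 0.926
R_after = 1 − (1 − 0.926)^2 = 0.9945
ΔR = 0.9945 − 0.926 = 0.0685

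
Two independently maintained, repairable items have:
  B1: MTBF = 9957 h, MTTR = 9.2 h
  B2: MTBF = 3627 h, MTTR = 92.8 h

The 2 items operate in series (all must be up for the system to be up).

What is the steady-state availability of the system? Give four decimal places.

A(B1) = MTBF/(MTBF+MTTR) = 9957/(9957+9.2) = 0.999077
A(B2) = MTBF/(MTBF+MTTR) = 3627/(3627+92.8) = 0.975052
Series availability: 0.999077 × 0.975052 = 0.9742

0.9742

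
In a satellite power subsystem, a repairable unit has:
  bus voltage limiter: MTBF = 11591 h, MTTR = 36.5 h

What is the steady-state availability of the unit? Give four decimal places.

0.9969

A(bus voltage limiter) = MTBF/(MTBF+MTTR) = 11591/(11591+36.5) = 0.9969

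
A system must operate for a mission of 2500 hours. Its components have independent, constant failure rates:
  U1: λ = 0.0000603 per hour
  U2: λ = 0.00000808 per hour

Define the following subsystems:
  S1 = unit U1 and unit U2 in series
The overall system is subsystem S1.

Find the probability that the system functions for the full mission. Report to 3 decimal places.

0.843

R(U1) = exp(−0.0000603 × 2500) = 0.86006
R(U2) = exp(−0.00000808 × 2500) = 0.98000
Series (U1 and U2): 0.86006 × 0.98000 = 0.843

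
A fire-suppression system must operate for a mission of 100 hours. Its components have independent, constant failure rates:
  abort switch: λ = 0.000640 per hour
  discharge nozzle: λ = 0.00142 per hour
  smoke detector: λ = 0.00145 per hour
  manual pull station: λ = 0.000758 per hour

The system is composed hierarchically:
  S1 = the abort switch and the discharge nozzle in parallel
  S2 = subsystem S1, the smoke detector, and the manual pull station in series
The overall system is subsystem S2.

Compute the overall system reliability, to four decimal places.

R(abort switch) = exp(−0.000640 × 100) = 0.938005
R(discharge nozzle) = exp(−0.00142 × 100) = 0.867621
R(smoke detector) = exp(−0.00145 × 100) = 0.865022
R(manual pull station) = exp(−0.000758 × 100) = 0.927002
Parallel (abort switch and discharge nozzle): 1 − (1 − 0.938005)(1 − 0.867621) = 0.991793
Series ([0.991793], smoke detector, and manual pull station): 0.991793 × 0.865022 × 0.927002 = 0.7953

0.7953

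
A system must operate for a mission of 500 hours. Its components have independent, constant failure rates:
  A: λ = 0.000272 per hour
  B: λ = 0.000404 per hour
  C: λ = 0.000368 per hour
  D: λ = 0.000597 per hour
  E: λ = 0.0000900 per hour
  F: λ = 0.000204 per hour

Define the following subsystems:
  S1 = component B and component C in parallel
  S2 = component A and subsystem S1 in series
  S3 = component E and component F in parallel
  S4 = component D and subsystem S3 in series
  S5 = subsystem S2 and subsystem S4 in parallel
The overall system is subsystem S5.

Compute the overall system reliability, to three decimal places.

R(A) = exp(−0.000272 × 500) = 0.87284
R(B) = exp(−0.000404 × 500) = 0.81709
R(C) = exp(−0.000368 × 500) = 0.83194
R(D) = exp(−0.000597 × 500) = 0.74193
R(E) = exp(−0.0000900 × 500) = 0.95600
R(F) = exp(−0.000204 × 500) = 0.90303
Parallel (B and C): 1 − (1 − 0.81709)(1 − 0.83194) = 0.96926
Series (A and [0.96926]): 0.87284 × 0.96926 = 0.84601
Parallel (E and F): 1 − (1 − 0.95600)(1 − 0.90303) = 0.99573
Series (D and [0.99573]): 0.74193 × 0.99573 = 0.73876
Parallel ([0.84601] and [0.73876]): 1 − (1 − 0.84601)(1 − 0.73876) = 0.960

0.960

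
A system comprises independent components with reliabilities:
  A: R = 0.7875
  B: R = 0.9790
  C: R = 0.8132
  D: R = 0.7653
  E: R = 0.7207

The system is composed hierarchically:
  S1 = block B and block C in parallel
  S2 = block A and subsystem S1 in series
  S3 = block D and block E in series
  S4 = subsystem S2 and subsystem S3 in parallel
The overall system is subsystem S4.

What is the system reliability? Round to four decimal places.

0.9033

Parallel (B and C): 1 − (1 − 0.979000)(1 − 0.813200) = 0.996077
Series (A and [0.996077]): 0.787500 × 0.996077 = 0.784411
Series (D and E): 0.765300 × 0.720700 = 0.551552
Parallel ([0.784411] and [0.551552]): 1 − (1 − 0.784411)(1 − 0.551552) = 0.9033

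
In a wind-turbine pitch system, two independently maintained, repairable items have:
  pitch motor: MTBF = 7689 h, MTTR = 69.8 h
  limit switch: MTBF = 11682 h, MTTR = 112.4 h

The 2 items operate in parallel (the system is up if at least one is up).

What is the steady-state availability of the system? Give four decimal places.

0.9999

A(pitch motor) = MTBF/(MTBF+MTTR) = 7689/(7689+69.8) = 0.991004
A(limit switch) = MTBF/(MTBF+MTTR) = 11682/(11682+112.4) = 0.990470
Parallel availability: 1 − (1 − 0.991004)(1 − 0.990470) = 0.9999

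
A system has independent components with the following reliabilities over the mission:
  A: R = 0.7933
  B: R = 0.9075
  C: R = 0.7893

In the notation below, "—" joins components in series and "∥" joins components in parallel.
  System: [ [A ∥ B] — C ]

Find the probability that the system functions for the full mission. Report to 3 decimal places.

0.774

Parallel (A and B): 1 − (1 − 0.79330)(1 − 0.90750) = 0.98088
Series ([0.98088] and C): 0.98088 × 0.78930 = 0.774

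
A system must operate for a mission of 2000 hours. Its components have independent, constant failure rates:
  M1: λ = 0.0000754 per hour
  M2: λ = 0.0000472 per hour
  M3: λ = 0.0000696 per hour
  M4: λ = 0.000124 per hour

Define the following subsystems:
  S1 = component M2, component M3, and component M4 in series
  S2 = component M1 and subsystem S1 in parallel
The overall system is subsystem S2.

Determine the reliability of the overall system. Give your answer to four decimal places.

0.9465

R(M1) = exp(−0.0000754 × 2000) = 0.860020
R(M2) = exp(−0.0000472 × 2000) = 0.909919
R(M3) = exp(−0.0000696 × 2000) = 0.870054
R(M4) = exp(−0.000124 × 2000) = 0.780360
Series (M2, M3, and M4): 0.909919 × 0.870054 × 0.780360 = 0.617794
Parallel (M1 and [0.617794]): 1 − (1 − 0.860020)(1 − 0.617794) = 0.9465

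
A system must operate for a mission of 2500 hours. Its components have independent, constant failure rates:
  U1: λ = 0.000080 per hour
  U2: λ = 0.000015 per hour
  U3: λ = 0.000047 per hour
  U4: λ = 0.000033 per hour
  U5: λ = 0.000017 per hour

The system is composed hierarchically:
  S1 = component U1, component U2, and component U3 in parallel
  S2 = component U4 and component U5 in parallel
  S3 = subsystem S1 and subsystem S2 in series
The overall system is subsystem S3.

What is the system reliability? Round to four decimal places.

R(U1) = exp(−0.000080 × 2500) = 0.818731
R(U2) = exp(−0.000015 × 2500) = 0.963194
R(U3) = exp(−0.000047 × 2500) = 0.889141
R(U4) = exp(−0.000033 × 2500) = 0.920811
R(U5) = exp(−0.000017 × 2500) = 0.958390
Parallel (U1, U2, and U3): 1 − (1 − 0.818731)(1 − 0.963194)(1 − 0.889141) = 0.999260
Parallel (U4 and U5): 1 − (1 − 0.920811)(1 − 0.958390) = 0.996705
Series ([0.999260] and [0.996705]): 0.999260 × 0.996705 = 0.9960

0.9960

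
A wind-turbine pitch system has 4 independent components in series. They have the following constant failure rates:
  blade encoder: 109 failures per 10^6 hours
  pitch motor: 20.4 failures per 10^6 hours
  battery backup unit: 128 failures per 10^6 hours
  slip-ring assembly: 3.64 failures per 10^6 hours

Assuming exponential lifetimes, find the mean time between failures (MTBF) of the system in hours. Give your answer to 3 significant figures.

Series of exponential components: λ_sys = Σ λ_i
λ_sys = 0.000109 + 0.0000204 + 0.000128 + 0.00000364 = 2.6104e-04 /h
MTBF = 1 / λ_sys = 3830 h

3830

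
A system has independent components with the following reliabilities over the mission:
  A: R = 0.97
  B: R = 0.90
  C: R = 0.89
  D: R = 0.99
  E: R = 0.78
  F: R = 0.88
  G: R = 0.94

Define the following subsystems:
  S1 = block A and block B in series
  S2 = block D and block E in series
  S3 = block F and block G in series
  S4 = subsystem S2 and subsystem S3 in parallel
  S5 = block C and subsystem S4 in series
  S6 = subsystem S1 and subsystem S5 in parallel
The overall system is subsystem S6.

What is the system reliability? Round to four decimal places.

Series (A and B): 0.970000 × 0.900000 = 0.873000
Series (D and E): 0.990000 × 0.780000 = 0.772200
Series (F and G): 0.880000 × 0.940000 = 0.827200
Parallel ([0.772200] and [0.827200]): 1 − (1 − 0.772200)(1 − 0.827200) = 0.960636
Series (C and [0.960636]): 0.890000 × 0.960636 = 0.854966
Parallel ([0.873000] and [0.854966]): 1 − (1 − 0.873000)(1 − 0.854966) = 0.9816

0.9816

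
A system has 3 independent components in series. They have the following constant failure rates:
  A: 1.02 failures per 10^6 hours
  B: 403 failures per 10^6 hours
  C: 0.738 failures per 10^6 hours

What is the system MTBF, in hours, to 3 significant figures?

2470

Series of exponential components: λ_sys = Σ λ_i
λ_sys = 0.00000102 + 0.000403 + 0.000000738 = 4.0476e-04 /h
MTBF = 1 / λ_sys = 2470 h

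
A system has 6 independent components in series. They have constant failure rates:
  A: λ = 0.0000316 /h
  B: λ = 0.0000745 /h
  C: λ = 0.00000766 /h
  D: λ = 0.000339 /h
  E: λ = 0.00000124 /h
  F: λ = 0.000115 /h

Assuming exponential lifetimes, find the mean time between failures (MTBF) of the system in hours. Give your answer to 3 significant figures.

Series of exponential components: λ_sys = Σ λ_i
λ_sys = 0.0000316 + 0.0000745 + 0.00000766 + 0.000339 + 0.00000124 + 0.000115 = 5.6900e-04 /h
MTBF = 1 / λ_sys = 1760 h

1760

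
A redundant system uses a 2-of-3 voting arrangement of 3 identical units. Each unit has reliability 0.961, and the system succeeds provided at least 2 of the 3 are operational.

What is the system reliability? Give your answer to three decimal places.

R = Σ_{i=2}^{3} C(3,i) p^i (1−p)^{3−i} with p = 0.961
C(3,2)·0.961^2·0.039^1 = 0.10805
C(3,3)·0.961^3·0.039^0 = 0.88750
Sum = 0.996

0.996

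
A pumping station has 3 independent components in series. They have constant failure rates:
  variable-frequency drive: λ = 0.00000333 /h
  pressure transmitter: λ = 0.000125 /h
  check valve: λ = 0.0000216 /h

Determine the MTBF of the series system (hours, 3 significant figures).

6670

Series of exponential components: λ_sys = Σ λ_i
λ_sys = 0.00000333 + 0.000125 + 0.0000216 = 1.4993e-04 /h
MTBF = 1 / λ_sys = 6670 h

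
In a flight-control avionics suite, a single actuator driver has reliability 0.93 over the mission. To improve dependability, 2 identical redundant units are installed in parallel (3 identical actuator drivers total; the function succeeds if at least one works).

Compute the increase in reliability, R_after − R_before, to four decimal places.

R_before = 0.93
R_after = 1 − (1 − 0.93)^3 = 0.9997
ΔR = 0.9997 − 0.93 = 0.0697

0.0697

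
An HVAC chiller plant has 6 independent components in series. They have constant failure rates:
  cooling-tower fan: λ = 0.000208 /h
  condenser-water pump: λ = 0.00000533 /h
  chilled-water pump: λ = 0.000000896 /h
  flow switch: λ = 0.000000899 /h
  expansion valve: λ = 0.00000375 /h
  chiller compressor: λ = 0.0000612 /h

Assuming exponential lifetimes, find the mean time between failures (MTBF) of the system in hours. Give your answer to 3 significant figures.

Series of exponential components: λ_sys = Σ λ_i
λ_sys = 0.000208 + 0.00000533 + 0.000000896 + 0.000000899 + 0.00000375 + 0.0000612 = 2.8007e-04 /h
MTBF = 1 / λ_sys = 3570 h

3570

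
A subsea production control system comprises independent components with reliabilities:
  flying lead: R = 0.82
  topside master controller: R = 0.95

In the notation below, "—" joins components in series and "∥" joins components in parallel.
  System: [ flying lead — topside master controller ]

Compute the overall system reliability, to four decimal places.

Series (flying lead and topside master controller): 0.820000 × 0.950000 = 0.7790

0.7790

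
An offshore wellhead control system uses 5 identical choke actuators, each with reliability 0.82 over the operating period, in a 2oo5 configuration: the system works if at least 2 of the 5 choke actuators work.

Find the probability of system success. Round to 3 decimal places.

0.996

R = Σ_{i=2}^{5} C(5,i) p^i (1−p)^{5−i} with p = 0.82
C(5,2)·0.82^2·0.18^3 = 0.03921
C(5,3)·0.82^3·0.18^2 = 0.17864
C(5,4)·0.82^4·0.18^1 = 0.40691
C(5,5)·0.82^5·0.18^0 = 0.37074
Sum = 0.996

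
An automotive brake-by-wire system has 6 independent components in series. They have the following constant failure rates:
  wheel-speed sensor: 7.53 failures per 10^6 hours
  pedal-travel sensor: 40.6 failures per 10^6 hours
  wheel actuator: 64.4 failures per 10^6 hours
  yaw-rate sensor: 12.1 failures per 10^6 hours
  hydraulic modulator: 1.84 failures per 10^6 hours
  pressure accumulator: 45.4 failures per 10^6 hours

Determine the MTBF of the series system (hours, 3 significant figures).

Series of exponential components: λ_sys = Σ λ_i
λ_sys = 0.00000753 + 0.0000406 + 0.0000644 + 0.0000121 + 0.00000184 + 0.0000454 = 1.7187e-04 /h
MTBF = 1 / λ_sys = 5820 h

5820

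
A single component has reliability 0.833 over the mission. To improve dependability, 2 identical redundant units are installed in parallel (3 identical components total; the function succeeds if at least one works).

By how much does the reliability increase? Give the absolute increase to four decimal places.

0.1623

R_before = 0.833
R_after = 1 − (1 − 0.833)^3 = 0.9953
ΔR = 0.9953 − 0.833 = 0.1623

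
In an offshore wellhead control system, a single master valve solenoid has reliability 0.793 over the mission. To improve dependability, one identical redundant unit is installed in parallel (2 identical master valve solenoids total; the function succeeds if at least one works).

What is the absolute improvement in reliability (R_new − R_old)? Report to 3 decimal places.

0.164

R_before = 0.793
R_after = 1 − (1 − 0.793)^2 = 0.957
ΔR = 0.957 − 0.793 = 0.164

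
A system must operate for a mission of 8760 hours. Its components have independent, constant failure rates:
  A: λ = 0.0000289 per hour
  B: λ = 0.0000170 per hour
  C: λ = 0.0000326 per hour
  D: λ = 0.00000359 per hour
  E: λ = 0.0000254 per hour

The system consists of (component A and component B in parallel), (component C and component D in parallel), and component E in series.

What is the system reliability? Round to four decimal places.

0.7698

R(A) = exp(−0.0000289 × 8760) = 0.776341
R(B) = exp(−0.0000170 × 8760) = 0.861638
R(C) = exp(−0.0000326 × 8760) = 0.751581
R(D) = exp(−0.00000359 × 8760) = 0.969041
R(E) = exp(−0.0000254 × 8760) = 0.800512
Parallel (A and B): 1 − (1 − 0.776341)(1 − 0.861638) = 0.969054
Parallel (C and D): 1 − (1 − 0.751581)(1 − 0.969041) = 0.992309
Series ([0.969054], [0.992309], and E): 0.969054 × 0.992309 × 0.800512 = 0.7698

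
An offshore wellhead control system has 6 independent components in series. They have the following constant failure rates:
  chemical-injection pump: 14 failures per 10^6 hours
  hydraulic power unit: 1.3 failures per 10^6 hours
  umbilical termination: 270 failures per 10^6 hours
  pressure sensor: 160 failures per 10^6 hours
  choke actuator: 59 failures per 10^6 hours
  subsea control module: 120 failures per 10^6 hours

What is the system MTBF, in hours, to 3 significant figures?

1600

Series of exponential components: λ_sys = Σ λ_i
λ_sys = 0.000014 + 0.0000013 + 0.00027 + 0.00016 + 0.000059 + 0.00012 = 6.2430e-04 /h
MTBF = 1 / λ_sys = 1600 h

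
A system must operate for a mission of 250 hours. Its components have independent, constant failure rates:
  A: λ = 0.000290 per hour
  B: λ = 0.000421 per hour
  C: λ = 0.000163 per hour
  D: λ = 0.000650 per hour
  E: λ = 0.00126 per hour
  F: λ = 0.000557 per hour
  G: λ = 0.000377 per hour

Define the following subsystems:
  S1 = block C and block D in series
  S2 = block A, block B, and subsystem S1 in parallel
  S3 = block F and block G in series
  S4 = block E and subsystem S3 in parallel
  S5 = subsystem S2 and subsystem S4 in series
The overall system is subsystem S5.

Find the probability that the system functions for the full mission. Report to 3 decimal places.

R(A) = exp(−0.000290 × 250) = 0.93007
R(B) = exp(−0.000421 × 250) = 0.90010
R(C) = exp(−0.000163 × 250) = 0.96007
R(D) = exp(−0.000650 × 250) = 0.85002
R(E) = exp(−0.00126 × 250) = 0.72979
R(F) = exp(−0.000557 × 250) = 0.87001
R(G) = exp(−0.000377 × 250) = 0.91006
Series (C and D): 0.96007 × 0.85002 = 0.81608
Parallel (A, B, and [0.81608]): 1 − (1 − 0.93007)(1 − 0.90010)(1 − 0.81608) = 0.99872
Series (F and G): 0.87001 × 0.91006 = 0.79176
Parallel (E and [0.79176]): 1 − (1 − 0.72979)(1 − 0.79176) = 0.94373
Series ([0.99872] and [0.94373]): 0.99872 × 0.94373 = 0.943

0.943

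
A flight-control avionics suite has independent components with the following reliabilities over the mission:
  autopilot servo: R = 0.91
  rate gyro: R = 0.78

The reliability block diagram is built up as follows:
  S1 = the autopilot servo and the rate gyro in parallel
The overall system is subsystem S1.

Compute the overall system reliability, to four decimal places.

Parallel (autopilot servo and rate gyro): 1 − (1 − 0.910000)(1 − 0.780000) = 0.9802

0.9802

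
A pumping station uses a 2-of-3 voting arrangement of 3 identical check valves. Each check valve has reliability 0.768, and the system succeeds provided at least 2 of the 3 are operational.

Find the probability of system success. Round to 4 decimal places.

0.8635

R = Σ_{i=2}^{3} C(3,i) p^i (1−p)^{3−i} with p = 0.768
C(3,2)·0.768^2·0.232^1 = 0.410518
C(3,3)·0.768^3·0.232^0 = 0.452985
Sum = 0.8635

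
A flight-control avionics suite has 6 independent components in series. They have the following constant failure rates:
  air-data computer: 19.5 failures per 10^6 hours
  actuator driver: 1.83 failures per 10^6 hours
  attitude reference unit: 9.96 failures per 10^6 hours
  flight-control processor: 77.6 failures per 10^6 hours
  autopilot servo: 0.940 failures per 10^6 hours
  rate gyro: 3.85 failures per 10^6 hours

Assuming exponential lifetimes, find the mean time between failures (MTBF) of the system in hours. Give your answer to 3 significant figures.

8800

Series of exponential components: λ_sys = Σ λ_i
λ_sys = 0.0000195 + 0.00000183 + 0.00000996 + 0.0000776 + 0.000000940 + 0.00000385 = 1.1368e-04 /h
MTBF = 1 / λ_sys = 8800 h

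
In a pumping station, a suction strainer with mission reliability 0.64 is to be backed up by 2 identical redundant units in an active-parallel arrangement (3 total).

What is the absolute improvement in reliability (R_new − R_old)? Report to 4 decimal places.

0.3133

R_before = 0.64
R_after = 1 − (1 − 0.64)^3 = 0.9533
ΔR = 0.9533 − 0.64 = 0.3133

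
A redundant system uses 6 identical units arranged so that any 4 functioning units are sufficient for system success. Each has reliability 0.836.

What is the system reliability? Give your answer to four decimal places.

0.9403

R = Σ_{i=4}^{6} C(6,i) p^i (1−p)^{6−i} with p = 0.836
C(6,4)·0.836^4·0.164^2 = 0.197063
C(6,5)·0.836^5·0.164^1 = 0.401815
C(6,6)·0.836^6·0.164^0 = 0.341380
Sum = 0.9403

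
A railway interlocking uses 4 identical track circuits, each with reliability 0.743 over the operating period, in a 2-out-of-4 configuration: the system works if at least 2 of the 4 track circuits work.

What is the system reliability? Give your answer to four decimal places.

R = Σ_{i=2}^{4} C(4,i) p^i (1−p)^{4−i} with p = 0.743
C(4,2)·0.743^2·0.257^2 = 0.218774
C(4,3)·0.743^3·0.257^1 = 0.421657
C(4,4)·0.743^4·0.257^0 = 0.304758
Sum = 0.9452

0.9452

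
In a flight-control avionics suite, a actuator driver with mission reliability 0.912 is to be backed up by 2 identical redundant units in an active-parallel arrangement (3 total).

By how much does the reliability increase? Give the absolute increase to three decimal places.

R_before = 0.912
R_after = 1 − (1 − 0.912)^3 = 0.999
ΔR = 0.999 − 0.912 = 0.087

0.087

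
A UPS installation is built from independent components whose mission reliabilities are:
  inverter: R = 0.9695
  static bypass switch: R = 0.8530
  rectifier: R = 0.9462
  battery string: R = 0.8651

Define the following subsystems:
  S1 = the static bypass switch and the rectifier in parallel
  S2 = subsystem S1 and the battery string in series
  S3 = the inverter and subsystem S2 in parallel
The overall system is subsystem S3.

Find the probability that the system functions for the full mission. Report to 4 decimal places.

0.9957

Parallel (static bypass switch and rectifier): 1 − (1 − 0.853000)(1 − 0.946200) = 0.992091
Series ([0.992091] and battery string): 0.992091 × 0.865100 = 0.858258
Parallel (inverter and [0.858258]): 1 − (1 − 0.969500)(1 − 0.858258) = 0.9957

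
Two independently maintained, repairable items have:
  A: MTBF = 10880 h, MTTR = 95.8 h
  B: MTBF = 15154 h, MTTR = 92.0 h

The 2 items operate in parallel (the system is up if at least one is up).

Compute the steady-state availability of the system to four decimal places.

A(A) = MTBF/(MTBF+MTTR) = 10880/(10880+95.8) = 0.991272
A(B) = MTBF/(MTBF+MTTR) = 15154/(15154+92.0) = 0.993966
Parallel availability: 1 − (1 − 0.991272)(1 − 0.993966) = 0.9999

0.9999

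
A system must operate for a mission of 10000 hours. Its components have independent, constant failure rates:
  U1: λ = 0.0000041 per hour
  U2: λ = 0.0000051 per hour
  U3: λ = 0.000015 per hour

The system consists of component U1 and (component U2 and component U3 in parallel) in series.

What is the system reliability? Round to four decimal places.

0.9532

R(U1) = exp(−0.0000041 × 10000) = 0.959829
R(U2) = exp(−0.0000051 × 10000) = 0.950279
R(U3) = exp(−0.000015 × 10000) = 0.860708
Parallel (U2 and U3): 1 − (1 − 0.950279)(1 − 0.860708) = 0.993074
Series (U1 and [0.993074]): 0.959829 × 0.993074 = 0.9532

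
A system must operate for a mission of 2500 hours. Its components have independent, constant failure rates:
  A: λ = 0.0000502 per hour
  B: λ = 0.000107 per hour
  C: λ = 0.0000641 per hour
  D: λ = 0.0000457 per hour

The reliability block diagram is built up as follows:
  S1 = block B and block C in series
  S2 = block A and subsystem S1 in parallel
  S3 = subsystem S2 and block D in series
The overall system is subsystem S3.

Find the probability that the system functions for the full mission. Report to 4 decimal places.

R(A) = exp(−0.0000502 × 2500) = 0.882056
R(B) = exp(−0.000107 × 2500) = 0.765290
R(C) = exp(−0.0000641 × 2500) = 0.851931
R(D) = exp(−0.0000457 × 2500) = 0.892035
Series (B and C): 0.765290 × 0.851931 = 0.651974
Parallel (A and [0.651974]): 1 − (1 − 0.882056)(1 − 0.651974) = 0.958952
Series ([0.958952] and D): 0.958952 × 0.892035 = 0.8554

0.8554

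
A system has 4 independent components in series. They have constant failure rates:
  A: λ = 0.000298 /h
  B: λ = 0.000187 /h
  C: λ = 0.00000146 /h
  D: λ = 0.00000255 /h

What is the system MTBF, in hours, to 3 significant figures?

Series of exponential components: λ_sys = Σ λ_i
λ_sys = 0.000298 + 0.000187 + 0.00000146 + 0.00000255 = 4.8901e-04 /h
MTBF = 1 / λ_sys = 2040 h

2040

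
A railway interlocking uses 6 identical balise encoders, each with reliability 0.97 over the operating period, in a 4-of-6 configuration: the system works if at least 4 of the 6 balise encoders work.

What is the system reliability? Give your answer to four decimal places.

0.9995

R = Σ_{i=4}^{6} C(6,i) p^i (1−p)^{6−i} with p = 0.97
C(6,4)·0.97^4·0.03^2 = 0.011951
C(6,5)·0.97^5·0.03^1 = 0.154572
C(6,6)·0.97^6·0.03^0 = 0.832972
Sum = 0.9995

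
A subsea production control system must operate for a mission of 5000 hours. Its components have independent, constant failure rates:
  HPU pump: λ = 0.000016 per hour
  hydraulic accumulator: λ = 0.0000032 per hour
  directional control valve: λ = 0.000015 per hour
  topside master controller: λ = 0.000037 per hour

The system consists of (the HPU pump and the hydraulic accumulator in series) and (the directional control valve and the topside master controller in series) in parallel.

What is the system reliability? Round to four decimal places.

R(HPU pump) = exp(−0.000016 × 5000) = 0.923116
R(hydraulic accumulator) = exp(−0.0000032 × 5000) = 0.984127
R(directional control valve) = exp(−0.000015 × 5000) = 0.927743
R(topside master controller) = exp(−0.000037 × 5000) = 0.831104
Series (HPU pump and hydraulic accumulator): 0.923116 × 0.984127 = 0.908463
Series (directional control valve and topside master controller): 0.927743 × 0.831104 = 0.771051
Parallel ([0.908463] and [0.771051]): 1 − (1 − 0.908463)(1 − 0.771051) = 0.9790

0.9790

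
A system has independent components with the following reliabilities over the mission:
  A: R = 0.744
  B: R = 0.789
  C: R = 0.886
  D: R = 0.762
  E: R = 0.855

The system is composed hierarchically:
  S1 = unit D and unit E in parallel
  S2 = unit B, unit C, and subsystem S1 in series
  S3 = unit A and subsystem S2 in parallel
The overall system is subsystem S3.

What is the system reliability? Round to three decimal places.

0.917

Parallel (D and E): 1 − (1 − 0.76200)(1 − 0.85500) = 0.96549
Series (B, C, and [0.96549]): 0.78900 × 0.88600 × 0.96549 = 0.67493
Parallel (A and [0.67493]): 1 − (1 − 0.74400)(1 − 0.67493) = 0.917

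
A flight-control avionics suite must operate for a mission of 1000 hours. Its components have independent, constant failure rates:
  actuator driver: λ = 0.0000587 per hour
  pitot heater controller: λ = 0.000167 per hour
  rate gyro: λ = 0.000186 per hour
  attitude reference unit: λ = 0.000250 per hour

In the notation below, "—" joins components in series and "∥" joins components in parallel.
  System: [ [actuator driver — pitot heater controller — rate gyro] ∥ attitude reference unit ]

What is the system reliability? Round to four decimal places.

R(actuator driver) = exp(−0.0000587 × 1000) = 0.942990
R(pitot heater controller) = exp(−0.000167 × 1000) = 0.846200
R(rate gyro) = exp(−0.000186 × 1000) = 0.830274
R(attitude reference unit) = exp(−0.000250 × 1000) = 0.778801
Series (actuator driver, pitot heater controller, and rate gyro): 0.942990 × 0.846200 × 0.830274 = 0.662524
Parallel ([0.662524] and attitude reference unit): 1 − (1 − 0.662524)(1 − 0.778801) = 0.9254

0.9254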